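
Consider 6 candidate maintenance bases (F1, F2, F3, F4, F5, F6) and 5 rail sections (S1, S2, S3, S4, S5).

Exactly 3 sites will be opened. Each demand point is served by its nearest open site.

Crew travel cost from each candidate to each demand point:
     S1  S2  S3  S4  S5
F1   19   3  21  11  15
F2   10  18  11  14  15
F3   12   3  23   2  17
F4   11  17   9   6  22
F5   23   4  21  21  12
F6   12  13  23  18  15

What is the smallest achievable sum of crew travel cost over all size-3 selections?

Open {F3, F4, F5}.
  S1→F4 11, S2→F3 3, S3→F4 9, S4→F3 2, S5→F5 12  ⇒ total 37.
Compare {F2, F3, F5}: total 38.
Compare {F2, F3, F4}: total 39.
No size-3 selection does better; minimum is 37.

37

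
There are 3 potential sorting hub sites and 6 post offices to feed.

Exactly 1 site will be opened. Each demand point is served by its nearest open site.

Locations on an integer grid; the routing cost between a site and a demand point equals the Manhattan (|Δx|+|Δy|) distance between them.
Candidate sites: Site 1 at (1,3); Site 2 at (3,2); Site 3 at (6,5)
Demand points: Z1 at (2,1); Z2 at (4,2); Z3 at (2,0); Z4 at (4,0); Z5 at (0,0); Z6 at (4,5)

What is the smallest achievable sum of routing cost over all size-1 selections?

Open {Site 2}.
  Z1→Site 2 2, Z2→Site 2 1, Z3→Site 2 3, Z4→Site 2 3, Z5→Site 2 5, Z6→Site 2 4  ⇒ total 18.
Compare {Site 1}: total 26.
Compare {Site 3}: total 42.

18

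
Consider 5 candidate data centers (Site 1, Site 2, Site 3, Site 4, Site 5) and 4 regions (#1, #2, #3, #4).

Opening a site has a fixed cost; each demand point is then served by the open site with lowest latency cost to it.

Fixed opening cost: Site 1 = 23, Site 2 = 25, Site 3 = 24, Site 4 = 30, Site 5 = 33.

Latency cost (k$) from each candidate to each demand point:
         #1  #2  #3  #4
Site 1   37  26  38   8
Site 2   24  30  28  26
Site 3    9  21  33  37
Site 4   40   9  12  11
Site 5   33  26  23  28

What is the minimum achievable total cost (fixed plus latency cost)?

95

Open {Site 3, Site 4}: assign each demand point to its cheapest open site.
  #1→Site 3 9, #2→Site 4 9, #3→Site 4 12, #4→Site 4 11
  latency cost 41, fixed 54 → total 95.
Compare {Site 4}: latency cost 72 + fixed 30 = 102.
Compare {Site 2, Site 4}: latency cost 56 + fixed 55 = 111.
Compare {Site 1, Site 3, Site 4}: latency cost 38 + fixed 77 = 115.
All other subsets cost ≥ 102. Minimum total cost: 95.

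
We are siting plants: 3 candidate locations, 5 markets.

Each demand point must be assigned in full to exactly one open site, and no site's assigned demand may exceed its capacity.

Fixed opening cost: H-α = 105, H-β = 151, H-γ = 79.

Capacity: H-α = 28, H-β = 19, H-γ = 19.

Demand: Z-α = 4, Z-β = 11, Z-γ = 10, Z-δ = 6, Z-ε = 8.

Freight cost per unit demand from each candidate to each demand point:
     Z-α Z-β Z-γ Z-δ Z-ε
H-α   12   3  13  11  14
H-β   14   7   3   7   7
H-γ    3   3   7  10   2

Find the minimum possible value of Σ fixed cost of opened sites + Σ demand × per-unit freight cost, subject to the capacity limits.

417

Open {H-α, H-γ}; cheapest assignment that respects the capacities:
  H-α (cap 28, load 21): Z-α, Z-β, Z-δ — cost 4×12 + 11×3 + 6×11 = 147
  H-γ (cap 19, load 18): Z-γ, Z-ε — cost 10×7 + 8×2 = 86
  Shipping 233, fixed 184 → total 417.
  Any other capacity-feasible assignment to {H-α, H-γ} ships for at least 233.
Compare {H-α, H-β, H-γ}: its best feasible assignment gives total 468.
Compare {H-α, H-β}: its best feasible assignment gives total 489.
Every other set of open sites that can feasibly serve all demand totals ≥ 468 even under its best assignment. Minimum: 417.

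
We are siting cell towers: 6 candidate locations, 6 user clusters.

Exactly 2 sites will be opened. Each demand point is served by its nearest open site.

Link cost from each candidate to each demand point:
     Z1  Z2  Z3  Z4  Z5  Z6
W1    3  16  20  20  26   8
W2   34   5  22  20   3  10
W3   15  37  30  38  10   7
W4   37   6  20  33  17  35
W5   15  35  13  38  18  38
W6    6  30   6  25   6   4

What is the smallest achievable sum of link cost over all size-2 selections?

44

Open {W2, W6}.
  Z1→W6 6, Z2→W2 5, Z3→W6 6, Z4→W2 20, Z5→W2 3, Z6→W6 4  ⇒ total 44.
Compare {W4, W6}: total 53.
Compare {W1, W6}: total 55.
No size-2 selection does better; minimum is 44.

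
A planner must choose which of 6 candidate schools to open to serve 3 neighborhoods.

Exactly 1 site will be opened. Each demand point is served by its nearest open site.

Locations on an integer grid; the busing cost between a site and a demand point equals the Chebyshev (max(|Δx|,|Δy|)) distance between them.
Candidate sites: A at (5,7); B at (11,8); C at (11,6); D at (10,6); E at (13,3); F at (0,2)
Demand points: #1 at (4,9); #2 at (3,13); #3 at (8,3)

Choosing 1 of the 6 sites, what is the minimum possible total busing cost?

Open {A}.
  #1→A 2, #2→A 6, #3→A 4  ⇒ total 12.
Compare {D}: total 16.
Compare {C}: total 18.
No size-1 selection does better; minimum is 12.

12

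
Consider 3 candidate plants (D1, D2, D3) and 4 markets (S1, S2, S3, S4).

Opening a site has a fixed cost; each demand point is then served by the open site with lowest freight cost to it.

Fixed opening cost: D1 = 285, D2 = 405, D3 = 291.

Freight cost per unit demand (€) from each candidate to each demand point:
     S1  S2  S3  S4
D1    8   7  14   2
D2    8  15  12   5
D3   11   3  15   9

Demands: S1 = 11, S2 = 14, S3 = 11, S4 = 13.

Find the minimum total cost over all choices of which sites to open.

Open {D1}: assign each demand point to its cheapest open site.
  S1→D1 11×8=88, S2→D1 14×7=98, S3→D1 11×14=154, S4→D1 13×2=26
  freight cost 366, fixed 285 → total 651.
Compare {D3}: freight cost 445 + fixed 291 = 736.
Compare {D1, D3}: freight cost 310 + fixed 576 = 886.
Compare {D2}: freight cost 495 + fixed 405 = 900.
All other subsets cost ≥ 736. Minimum total cost: 651.

651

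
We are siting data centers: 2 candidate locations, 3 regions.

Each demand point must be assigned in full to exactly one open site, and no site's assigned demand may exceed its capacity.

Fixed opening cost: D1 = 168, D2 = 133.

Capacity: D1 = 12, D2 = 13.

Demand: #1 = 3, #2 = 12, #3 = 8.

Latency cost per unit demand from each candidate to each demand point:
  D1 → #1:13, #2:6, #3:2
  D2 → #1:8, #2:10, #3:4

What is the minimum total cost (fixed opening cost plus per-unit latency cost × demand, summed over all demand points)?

Open {D1, D2}; cheapest assignment that respects the capacities:
  D1 (cap 12, load 12): #2 — cost 12×6 = 72
  D2 (cap 13, load 11): #1, #3 — cost 3×8 + 8×4 = 56
  Shipping 128, fixed 301 → total 429.
  Any other capacity-feasible assignment to {D1, D2} ships for at least 128.
Total demand is 23 and no other set of sites has combined capacity ≥ 23, so {D1, D2} is the only feasible choice of open sites. Minimum: 429.

429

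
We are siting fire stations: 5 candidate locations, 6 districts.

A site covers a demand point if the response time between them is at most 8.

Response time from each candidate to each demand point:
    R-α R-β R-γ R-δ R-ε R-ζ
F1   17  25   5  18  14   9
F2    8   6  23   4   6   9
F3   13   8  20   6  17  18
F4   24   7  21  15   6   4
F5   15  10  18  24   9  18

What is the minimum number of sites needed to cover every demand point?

Coverage sets (demand points within 8 of each site):
  F1: {R-γ}
  F2: {R-α, R-β, R-δ, R-ε}
  F3: {R-β, R-δ}
  F4: {R-β, R-ε, R-ζ}
  F5: {}
No 2 sites suffice: every size-2 union leaves at least one demand point uncovered.
But {F1, F2, F4} covers everything, so the minimum is 3.

3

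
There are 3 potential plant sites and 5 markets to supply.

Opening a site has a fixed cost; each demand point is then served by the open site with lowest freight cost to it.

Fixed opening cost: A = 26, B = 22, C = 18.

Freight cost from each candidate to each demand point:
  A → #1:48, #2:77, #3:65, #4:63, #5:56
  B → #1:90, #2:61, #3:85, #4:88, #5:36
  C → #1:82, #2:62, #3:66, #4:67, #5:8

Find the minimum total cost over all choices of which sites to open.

Open {A, C}: assign each demand point to its cheapest open site.
  #1→A 48, #2→C 62, #3→A 65, #4→A 63, #5→C 8
  freight cost 246, fixed 44 → total 290.
Compare {C}: freight cost 285 + fixed 18 = 303.
Compare {A, B, C}: freight cost 245 + fixed 66 = 311.
Compare {A, B}: freight cost 273 + fixed 48 = 321.
All other subsets cost ≥ 303. Minimum total cost: 290.

290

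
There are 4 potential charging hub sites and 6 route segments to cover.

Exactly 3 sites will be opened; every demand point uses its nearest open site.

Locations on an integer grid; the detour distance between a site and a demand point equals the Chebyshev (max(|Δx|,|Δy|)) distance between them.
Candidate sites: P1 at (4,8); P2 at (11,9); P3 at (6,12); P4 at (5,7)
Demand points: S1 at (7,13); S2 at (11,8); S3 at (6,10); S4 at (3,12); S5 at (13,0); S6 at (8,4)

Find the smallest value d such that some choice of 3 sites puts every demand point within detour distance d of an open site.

Open {P1, P2, P4}.
  Farthest demand point is S5 at detour distance 8 (to P4); all others are ≤ 8.
With {P1, P3, P4} the worst case is 8.
With {P2, P3, P4} the worst case is 8.
No size-3 selection achieves below 8.

8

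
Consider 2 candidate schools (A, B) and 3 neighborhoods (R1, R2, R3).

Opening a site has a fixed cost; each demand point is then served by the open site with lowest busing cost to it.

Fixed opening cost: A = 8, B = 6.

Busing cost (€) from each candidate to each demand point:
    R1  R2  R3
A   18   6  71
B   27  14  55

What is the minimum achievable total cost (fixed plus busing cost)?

Open {A, B}: assign each demand point to its cheapest open site.
  R1→A 18, R2→A 6, R3→B 55
  busing cost 79, fixed 14 → total 93.
Compare {B}: busing cost 96 + fixed 6 = 102.
Compare {A}: busing cost 95 + fixed 8 = 103.

93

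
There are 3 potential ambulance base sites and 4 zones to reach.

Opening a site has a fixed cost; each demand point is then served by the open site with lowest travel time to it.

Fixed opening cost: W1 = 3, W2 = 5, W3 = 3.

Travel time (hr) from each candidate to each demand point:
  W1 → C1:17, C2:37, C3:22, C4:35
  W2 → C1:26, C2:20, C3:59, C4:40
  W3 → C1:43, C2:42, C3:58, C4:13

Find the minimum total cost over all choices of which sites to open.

Open {W1, W2, W3}: assign each demand point to its cheapest open site.
  C1→W1 17, C2→W2 20, C3→W1 22, C4→W3 13
  travel time 72, fixed 11 → total 83.
Compare {W1, W3}: travel time 89 + fixed 6 = 95.
Compare {W1, W2}: travel time 94 + fixed 8 = 102.
Compare {W1}: travel time 111 + fixed 3 = 114.
All other subsets cost ≥ 95. Minimum total cost: 83.

83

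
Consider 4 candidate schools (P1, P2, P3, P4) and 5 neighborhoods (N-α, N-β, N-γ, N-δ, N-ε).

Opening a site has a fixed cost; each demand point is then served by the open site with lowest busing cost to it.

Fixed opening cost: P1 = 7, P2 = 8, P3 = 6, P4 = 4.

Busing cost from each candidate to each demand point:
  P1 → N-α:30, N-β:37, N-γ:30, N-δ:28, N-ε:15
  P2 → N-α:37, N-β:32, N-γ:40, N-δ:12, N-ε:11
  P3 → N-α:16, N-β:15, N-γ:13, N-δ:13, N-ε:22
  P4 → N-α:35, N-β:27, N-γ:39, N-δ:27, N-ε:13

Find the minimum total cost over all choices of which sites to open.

Open {P3, P4}: assign each demand point to its cheapest open site.
  N-α→P3 16, N-β→P3 15, N-γ→P3 13, N-δ→P3 13, N-ε→P4 13
  busing cost 70, fixed 10 → total 80.
Compare {P2, P3}: busing cost 67 + fixed 14 = 81.
Compare {P3}: busing cost 79 + fixed 6 = 85.
Compare {P1, P3}: busing cost 72 + fixed 13 = 85.
All other subsets cost ≥ 81. Minimum total cost: 80.

80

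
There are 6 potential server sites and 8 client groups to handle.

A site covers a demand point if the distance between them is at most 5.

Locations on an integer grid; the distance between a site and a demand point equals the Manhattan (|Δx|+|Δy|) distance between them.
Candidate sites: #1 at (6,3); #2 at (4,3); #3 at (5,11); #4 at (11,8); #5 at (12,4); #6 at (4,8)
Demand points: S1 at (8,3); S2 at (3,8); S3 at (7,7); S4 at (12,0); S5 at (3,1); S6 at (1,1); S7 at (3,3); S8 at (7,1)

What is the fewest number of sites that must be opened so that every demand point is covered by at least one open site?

Coverage sets (demand points within 5 of each site):
  #1: {S1, S3, S5, S7, S8}
  #2: {S1, S5, S6, S7, S8}
  #3: {S2}
  #4: {S3}
  #5: {S1, S4}
  #6: {S2, S3}
No 2 sites suffice: every size-2 union leaves at least one demand point uncovered.
But {#2, #5, #6} covers everything, so the minimum is 3.

3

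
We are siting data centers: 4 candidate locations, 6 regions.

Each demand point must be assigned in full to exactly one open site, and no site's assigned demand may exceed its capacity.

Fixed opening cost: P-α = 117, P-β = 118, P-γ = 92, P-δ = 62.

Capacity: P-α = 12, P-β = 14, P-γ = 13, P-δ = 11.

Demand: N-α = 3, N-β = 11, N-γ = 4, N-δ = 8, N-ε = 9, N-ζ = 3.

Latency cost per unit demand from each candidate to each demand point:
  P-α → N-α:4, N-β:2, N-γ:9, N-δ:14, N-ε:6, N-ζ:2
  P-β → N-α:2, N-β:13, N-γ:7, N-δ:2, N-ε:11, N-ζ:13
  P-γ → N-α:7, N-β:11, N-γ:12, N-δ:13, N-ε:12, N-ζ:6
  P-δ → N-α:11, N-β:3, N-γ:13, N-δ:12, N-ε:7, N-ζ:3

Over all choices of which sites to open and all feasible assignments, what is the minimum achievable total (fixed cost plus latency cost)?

522

Open {P-β, P-γ, P-δ}; cheapest assignment that respects the capacities:
  P-β (cap 14, load 14): N-α, N-δ, N-ζ — cost 3×2 + 8×2 + 3×13 = 61
  P-γ (cap 13, load 13): N-γ, N-ε — cost 4×12 + 9×12 = 156
  P-δ (cap 11, load 11): N-β — cost 11×3 = 33
  Shipping 250, fixed 272 → total 522.
  Any other capacity-feasible assignment to {P-β, P-γ, P-δ} ships for at least 250.
Compare {P-α, P-β, P-γ, P-δ}: its best feasible assignment gives total 547.
Compare {P-α, P-β, P-γ}: its best feasible assignment gives total 566.
Every other set of open sites that can feasibly serve all demand totals ≥ 547 even under its best assignment. Minimum: 522.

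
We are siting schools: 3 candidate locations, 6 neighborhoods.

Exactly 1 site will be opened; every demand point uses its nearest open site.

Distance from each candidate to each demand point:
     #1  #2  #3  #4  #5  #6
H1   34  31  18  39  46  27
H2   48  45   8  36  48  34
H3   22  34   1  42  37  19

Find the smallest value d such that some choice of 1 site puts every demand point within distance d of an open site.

42

Open {H3}.
  Farthest demand point is #4 at distance 42 (to H3); all others are ≤ 42.
With {H1} the worst case is 46.
With {H2} the worst case is 48.
No size-1 selection achieves below 42.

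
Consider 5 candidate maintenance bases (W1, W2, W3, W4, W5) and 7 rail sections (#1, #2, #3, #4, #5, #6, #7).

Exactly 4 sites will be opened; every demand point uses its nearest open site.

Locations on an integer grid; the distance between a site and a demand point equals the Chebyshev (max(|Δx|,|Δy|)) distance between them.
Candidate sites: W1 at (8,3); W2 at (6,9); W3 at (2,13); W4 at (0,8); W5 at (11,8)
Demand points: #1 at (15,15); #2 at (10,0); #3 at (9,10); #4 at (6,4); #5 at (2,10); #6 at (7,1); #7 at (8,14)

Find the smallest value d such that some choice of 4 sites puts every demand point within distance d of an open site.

Open {W1, W2, W3, W5}.
  Farthest demand point is #1 at distance 7 (to W5); all others are ≤ 7.
With {W1, W2, W4, W5} the worst case is 7.
With {W1, W3, W4, W5} the worst case is 7.
No size-4 selection achieves below 7.

7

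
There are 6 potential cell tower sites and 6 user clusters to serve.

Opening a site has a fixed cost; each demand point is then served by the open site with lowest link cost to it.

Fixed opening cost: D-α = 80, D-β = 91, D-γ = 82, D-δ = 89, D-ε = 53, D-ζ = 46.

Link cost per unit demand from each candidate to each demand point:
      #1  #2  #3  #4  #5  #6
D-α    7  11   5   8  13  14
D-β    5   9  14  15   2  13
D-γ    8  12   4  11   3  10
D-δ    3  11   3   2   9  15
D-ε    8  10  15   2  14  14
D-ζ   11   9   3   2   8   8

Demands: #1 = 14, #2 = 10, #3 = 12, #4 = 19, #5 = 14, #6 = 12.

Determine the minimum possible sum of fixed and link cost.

Open {D-β, D-ζ}: assign each demand point to its cheapest open site.
  #1→D-β 14×5=70, #2→D-β 10×9=90, #3→D-ζ 12×3=36, #4→D-ζ 19×2=38, #5→D-β 14×2=28, #6→D-ζ 12×8=96
  link cost 358, fixed 137 → total 495.
Compare {D-γ, D-ζ}: link cost 414 + fixed 128 = 542.
Compare {D-β, D-ε, D-ζ}: link cost 358 + fixed 190 = 548.
Compare {D-δ, D-ζ}: link cost 414 + fixed 135 = 549.
All other subsets cost ≥ 542. Minimum total cost: 495.

495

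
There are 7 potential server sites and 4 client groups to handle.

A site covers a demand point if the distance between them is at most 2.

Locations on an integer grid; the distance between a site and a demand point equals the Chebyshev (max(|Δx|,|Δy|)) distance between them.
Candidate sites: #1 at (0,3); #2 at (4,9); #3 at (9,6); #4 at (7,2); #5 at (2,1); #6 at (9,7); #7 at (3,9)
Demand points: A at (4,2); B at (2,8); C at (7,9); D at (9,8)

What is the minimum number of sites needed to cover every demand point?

3

Coverage sets (demand points within 2 of each site):
  #1: {}
  #2: {B}
  #3: {D}
  #4: {}
  #5: {A}
  #6: {C, D}
  #7: {B}
No 2 sites suffice: every size-2 union leaves at least one demand point uncovered.
But {#2, #5, #6} covers everything, so the minimum is 3.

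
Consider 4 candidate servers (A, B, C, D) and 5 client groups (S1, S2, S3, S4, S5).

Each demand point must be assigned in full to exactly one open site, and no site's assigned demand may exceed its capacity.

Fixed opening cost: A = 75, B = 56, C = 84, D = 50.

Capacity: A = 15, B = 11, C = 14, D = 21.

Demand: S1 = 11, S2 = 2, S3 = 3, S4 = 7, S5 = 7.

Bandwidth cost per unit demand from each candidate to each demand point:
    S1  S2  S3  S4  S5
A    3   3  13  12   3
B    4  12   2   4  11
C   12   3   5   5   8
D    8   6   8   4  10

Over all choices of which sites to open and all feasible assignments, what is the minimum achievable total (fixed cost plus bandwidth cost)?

Open {B, D}; cheapest assignment that respects the capacities:
  B (cap 11, load 11): S1 — cost 11×4 = 44
  D (cap 21, load 19): S2, S3, S4, S5 — cost 2×6 + 3×8 + 7×4 + 7×10 = 134
  Shipping 178, fixed 106 → total 284.
  Any other capacity-feasible assignment to {B, D} ships for at least 178.
Compare {A, D}: its best feasible assignment gives total 286.
Compare {A, B, D}: its best feasible assignment gives total 304.
Every other set of open sites that can feasibly serve all demand totals ≥ 286 even under its best assignment. Minimum: 284.

284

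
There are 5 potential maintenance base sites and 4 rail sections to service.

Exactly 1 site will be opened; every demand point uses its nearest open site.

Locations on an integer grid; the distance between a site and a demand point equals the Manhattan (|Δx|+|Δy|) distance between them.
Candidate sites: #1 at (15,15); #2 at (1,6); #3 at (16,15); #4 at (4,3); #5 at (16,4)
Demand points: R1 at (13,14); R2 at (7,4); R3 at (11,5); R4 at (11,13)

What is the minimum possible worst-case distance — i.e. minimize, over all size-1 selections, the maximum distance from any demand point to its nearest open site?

14

Open {#5}.
  Farthest demand point is R4 at distance 14 (to #5); all others are ≤ 14.
With {#1} the worst case is 19.
With {#2} the worst case is 20.
No size-1 selection achieves below 14.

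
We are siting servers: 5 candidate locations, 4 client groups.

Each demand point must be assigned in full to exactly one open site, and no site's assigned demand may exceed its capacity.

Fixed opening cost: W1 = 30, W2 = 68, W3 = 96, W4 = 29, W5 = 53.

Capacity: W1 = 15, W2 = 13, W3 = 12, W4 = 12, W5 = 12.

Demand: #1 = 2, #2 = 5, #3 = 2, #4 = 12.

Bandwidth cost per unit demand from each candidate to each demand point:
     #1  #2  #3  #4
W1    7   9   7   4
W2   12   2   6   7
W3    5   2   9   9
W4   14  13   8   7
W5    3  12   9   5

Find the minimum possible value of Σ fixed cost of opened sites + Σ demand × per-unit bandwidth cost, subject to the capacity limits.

Open {W1, W2}; cheapest assignment that respects the capacities:
  W1 (cap 15, load 14): #1, #4 — cost 2×7 + 12×4 = 62
  W2 (cap 13, load 7): #2, #3 — cost 5×2 + 2×6 = 22
  Shipping 84, fixed 98 → total 182.
  Any other capacity-feasible assignment to {W1, W2} ships for at least 84.
Compare {W1, W4}: its best feasible assignment gives total 202.
Compare {W1, W3}: its best feasible assignment gives total 208.
Every other set of open sites that can feasibly serve all demand totals ≥ 202 even under its best assignment. Minimum: 182.

182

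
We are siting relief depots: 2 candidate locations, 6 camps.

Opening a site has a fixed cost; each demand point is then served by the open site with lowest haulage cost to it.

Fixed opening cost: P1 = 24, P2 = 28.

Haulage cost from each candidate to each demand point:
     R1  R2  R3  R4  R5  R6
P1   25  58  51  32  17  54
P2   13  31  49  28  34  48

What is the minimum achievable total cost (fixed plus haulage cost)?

231

Open {P2}: assign each demand point to its cheapest open site.
  R1→P2 13, R2→P2 31, R3→P2 49, R4→P2 28, R5→P2 34, R6→P2 48
  haulage cost 203, fixed 28 → total 231.
Compare {P1, P2}: haulage cost 186 + fixed 52 = 238.
Compare {P1}: haulage cost 237 + fixed 24 = 261.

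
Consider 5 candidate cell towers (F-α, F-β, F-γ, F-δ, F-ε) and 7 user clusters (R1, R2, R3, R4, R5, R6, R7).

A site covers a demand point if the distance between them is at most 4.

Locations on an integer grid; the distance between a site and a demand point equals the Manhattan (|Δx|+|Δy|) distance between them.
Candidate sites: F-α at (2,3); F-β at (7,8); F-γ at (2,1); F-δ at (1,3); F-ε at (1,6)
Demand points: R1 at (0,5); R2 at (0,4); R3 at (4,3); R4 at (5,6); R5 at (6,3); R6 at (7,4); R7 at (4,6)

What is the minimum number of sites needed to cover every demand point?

3

Coverage sets (demand points within 4 of each site):
  F-α: {R1, R2, R3, R5}
  F-β: {R4, R6}
  F-γ: {R3}
  F-δ: {R1, R2, R3}
  F-ε: {R1, R2, R4, R7}
No 2 sites suffice: every size-2 union leaves at least one demand point uncovered.
But {F-α, F-β, F-ε} covers everything, so the minimum is 3.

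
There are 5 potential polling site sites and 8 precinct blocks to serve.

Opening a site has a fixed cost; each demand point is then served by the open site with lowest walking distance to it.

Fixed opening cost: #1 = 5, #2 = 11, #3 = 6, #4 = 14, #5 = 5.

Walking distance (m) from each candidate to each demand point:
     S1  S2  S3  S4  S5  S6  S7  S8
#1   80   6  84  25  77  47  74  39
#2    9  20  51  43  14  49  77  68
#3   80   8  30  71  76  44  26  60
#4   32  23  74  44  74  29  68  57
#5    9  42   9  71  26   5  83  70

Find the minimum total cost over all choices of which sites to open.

160

Open {#1, #2, #3, #5}: assign each demand point to its cheapest open site.
  S1→#2 9, S2→#1 6, S3→#5 9, S4→#1 25, S5→#2 14, S6→#5 5, S7→#3 26, S8→#1 39
  walking distance 133, fixed 27 → total 160.
Compare {#1, #3, #5}: walking distance 145 + fixed 16 = 161.
Compare {#1, #2, #3, #4, #5}: walking distance 133 + fixed 41 = 174.
Compare {#1, #3, #4, #5}: walking distance 145 + fixed 30 = 175.
All other subsets cost ≥ 161. Minimum total cost: 160.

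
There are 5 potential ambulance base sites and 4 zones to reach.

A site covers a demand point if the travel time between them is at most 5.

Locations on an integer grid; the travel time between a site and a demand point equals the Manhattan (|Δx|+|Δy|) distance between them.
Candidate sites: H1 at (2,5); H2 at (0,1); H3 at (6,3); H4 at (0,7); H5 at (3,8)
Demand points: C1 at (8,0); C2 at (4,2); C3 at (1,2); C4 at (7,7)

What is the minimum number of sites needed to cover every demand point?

2

Coverage sets (demand points within 5 of each site):
  H1: {C2, C3}
  H2: {C2, C3}
  H3: {C1, C2, C4}
  H4: {}
  H5: {C4}
No single site covers all 4 demand points.
But {H1, H3} covers everything, so the minimum is 2.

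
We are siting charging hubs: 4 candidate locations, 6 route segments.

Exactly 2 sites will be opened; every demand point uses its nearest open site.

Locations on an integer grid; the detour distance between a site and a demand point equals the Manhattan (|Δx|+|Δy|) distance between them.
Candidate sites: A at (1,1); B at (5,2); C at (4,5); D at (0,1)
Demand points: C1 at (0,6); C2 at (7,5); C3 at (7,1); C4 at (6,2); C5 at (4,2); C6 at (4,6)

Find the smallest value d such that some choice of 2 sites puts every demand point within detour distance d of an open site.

Open {B, C}.
  Farthest demand point is C1 at detour distance 5 (to C); all others are ≤ 5.
With {B, D} the worst case is 5.
With {A, B} the worst case is 6.
No size-2 selection achieves below 5.

5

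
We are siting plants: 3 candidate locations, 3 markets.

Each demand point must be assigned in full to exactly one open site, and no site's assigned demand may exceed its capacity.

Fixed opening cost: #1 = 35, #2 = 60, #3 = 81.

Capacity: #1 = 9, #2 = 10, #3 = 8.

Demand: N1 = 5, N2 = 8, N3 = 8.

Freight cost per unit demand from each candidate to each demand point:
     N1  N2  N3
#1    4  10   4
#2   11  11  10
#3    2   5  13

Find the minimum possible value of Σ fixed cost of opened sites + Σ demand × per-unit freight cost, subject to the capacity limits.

Open {#1, #2, #3}; cheapest assignment that respects the capacities:
  #1 (cap 9, load 8): N3 — cost 8×4 = 32
  #2 (cap 10, load 5): N1 — cost 5×11 = 55
  #3 (cap 8, load 8): N2 — cost 8×5 = 40
  Shipping 127, fixed 176 → total 303.
  Any other capacity-feasible assignment to {#1, #2, #3} ships for at least 127.
Total demand is 21 and no other set of sites has combined capacity ≥ 21, so {#1, #2, #3} is the only feasible choice of open sites. Minimum: 303.

303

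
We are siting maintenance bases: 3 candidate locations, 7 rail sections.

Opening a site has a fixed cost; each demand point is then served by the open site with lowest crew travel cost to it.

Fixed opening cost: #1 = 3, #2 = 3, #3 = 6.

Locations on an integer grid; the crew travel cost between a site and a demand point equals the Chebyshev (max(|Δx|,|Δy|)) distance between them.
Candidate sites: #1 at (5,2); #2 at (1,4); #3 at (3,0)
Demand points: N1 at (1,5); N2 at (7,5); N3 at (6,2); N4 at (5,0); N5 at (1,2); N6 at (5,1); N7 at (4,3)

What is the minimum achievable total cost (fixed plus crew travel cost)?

17

Open {#1, #2}: assign each demand point to its cheapest open site.
  N1→#2 1, N2→#1 3, N3→#1 1, N4→#1 2, N5→#2 2, N6→#1 1, N7→#1 1
  crew travel cost 11, fixed 6 → total 17.
Compare {#1}: crew travel cost 16 + fixed 3 = 19.
Compare {#1, #3}: crew travel cost 14 + fixed 9 = 23.
Compare {#1, #2, #3}: crew travel cost 11 + fixed 12 = 23.
All other subsets cost ≥ 19. Minimum total cost: 17.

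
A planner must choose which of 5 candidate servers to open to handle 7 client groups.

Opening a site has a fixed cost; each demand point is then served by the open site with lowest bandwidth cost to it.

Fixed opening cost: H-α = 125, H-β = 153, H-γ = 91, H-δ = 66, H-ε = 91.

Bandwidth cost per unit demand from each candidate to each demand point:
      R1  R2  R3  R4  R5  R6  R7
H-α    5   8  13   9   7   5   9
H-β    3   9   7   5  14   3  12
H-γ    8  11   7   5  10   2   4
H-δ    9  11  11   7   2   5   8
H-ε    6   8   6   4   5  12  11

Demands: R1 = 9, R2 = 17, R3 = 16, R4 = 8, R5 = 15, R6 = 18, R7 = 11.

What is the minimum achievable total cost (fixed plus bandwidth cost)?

Open {H-γ, H-ε}: assign each demand point to its cheapest open site.
  R1→H-ε 9×6=54, R2→H-ε 17×8=136, R3→H-ε 16×6=96, R4→H-ε 8×4=32, R5→H-ε 15×5=75, R6→H-γ 18×2=36, R7→H-γ 11×4=44
  bandwidth cost 473, fixed 182 → total 655.
Compare {H-γ, H-δ, H-ε}: bandwidth cost 428 + fixed 248 = 676.
Compare {H-γ, H-δ}: bandwidth cost 521 + fixed 157 = 678.
Compare {H-δ, H-ε}: bandwidth cost 526 + fixed 157 = 683.
All other subsets cost ≥ 676. Minimum total cost: 655.

655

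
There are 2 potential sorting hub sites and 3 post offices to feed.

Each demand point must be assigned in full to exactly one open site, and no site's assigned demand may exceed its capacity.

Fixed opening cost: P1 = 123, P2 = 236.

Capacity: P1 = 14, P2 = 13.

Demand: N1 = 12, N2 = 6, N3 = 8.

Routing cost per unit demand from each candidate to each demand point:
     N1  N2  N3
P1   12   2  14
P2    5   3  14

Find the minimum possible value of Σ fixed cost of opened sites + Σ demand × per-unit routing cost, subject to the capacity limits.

Open {P1, P2}; cheapest assignment that respects the capacities:
  P1 (cap 14, load 14): N2, N3 — cost 6×2 + 8×14 = 124
  P2 (cap 13, load 12): N1 — cost 12×5 = 60
  Shipping 184, fixed 359 → total 543.
  Any other capacity-feasible assignment to {P1, P2} ships for at least 184.
Total demand is 26 and no other set of sites has combined capacity ≥ 26, so {P1, P2} is the only feasible choice of open sites. Minimum: 543.

543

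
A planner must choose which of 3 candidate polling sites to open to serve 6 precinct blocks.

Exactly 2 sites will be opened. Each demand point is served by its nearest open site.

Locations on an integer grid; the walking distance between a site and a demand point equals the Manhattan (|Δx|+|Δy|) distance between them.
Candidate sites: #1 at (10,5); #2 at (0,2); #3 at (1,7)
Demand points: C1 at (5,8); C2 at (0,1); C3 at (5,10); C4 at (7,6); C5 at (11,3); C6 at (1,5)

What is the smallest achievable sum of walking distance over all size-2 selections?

Open {#1, #3}.
  C1→#3 5, C2→#3 7, C3→#3 7, C4→#1 4, C5→#1 3, C6→#3 2  ⇒ total 28.
Compare {#1, #2}: total 30.
Compare {#2, #3}: total 34.

28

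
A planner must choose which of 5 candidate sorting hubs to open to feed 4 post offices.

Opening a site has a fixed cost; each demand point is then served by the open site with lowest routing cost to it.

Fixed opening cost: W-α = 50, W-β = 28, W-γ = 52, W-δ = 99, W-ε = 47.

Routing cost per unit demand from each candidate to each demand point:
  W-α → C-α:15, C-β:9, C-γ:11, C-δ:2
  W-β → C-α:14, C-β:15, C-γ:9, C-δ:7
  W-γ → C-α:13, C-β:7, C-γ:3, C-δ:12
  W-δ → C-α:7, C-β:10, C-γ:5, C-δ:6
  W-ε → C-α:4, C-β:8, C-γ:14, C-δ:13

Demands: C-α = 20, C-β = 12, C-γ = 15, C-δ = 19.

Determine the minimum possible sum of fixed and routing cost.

Open {W-α, W-γ, W-ε}: assign each demand point to its cheapest open site.
  C-α→W-ε 20×4=80, C-β→W-γ 12×7=84, C-γ→W-γ 15×3=45, C-δ→W-α 19×2=38
  routing cost 247, fixed 149 → total 396.
Compare {W-α, W-β, W-γ, W-ε}: routing cost 247 + fixed 177 = 424.
Compare {W-β, W-γ, W-ε}: routing cost 342 + fixed 127 = 469.
Compare {W-α, W-β, W-ε}: routing cost 349 + fixed 125 = 474.
All other subsets cost ≥ 424. Minimum total cost: 396.

396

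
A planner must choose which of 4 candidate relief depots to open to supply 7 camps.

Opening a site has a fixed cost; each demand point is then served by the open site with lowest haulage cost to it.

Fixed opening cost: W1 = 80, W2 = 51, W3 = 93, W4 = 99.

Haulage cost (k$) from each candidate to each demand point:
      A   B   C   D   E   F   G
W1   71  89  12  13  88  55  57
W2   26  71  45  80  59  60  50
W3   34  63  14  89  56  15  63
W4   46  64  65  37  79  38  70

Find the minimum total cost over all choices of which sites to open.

Open {W1, W2}: assign each demand point to its cheapest open site.
  A→W2 26, B→W2 71, C→W1 12, D→W1 13, E→W2 59, F→W1 55, G→W2 50
  haulage cost 286, fixed 131 → total 417.
Compare {W1, W3}: haulage cost 250 + fixed 173 = 423.
Compare {W3}: haulage cost 334 + fixed 93 = 427.
Compare {W2}: haulage cost 391 + fixed 51 = 442.
All other subsets cost ≥ 423. Minimum total cost: 417.

417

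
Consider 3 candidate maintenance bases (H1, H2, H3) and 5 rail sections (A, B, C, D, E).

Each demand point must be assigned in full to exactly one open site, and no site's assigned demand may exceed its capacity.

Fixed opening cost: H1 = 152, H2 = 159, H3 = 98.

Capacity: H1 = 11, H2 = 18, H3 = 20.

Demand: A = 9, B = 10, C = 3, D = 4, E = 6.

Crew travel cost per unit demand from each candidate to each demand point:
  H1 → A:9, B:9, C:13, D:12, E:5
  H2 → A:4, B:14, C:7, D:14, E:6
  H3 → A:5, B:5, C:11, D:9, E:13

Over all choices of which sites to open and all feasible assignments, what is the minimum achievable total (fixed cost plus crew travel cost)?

436

Open {H2, H3}; cheapest assignment that respects the capacities:
  H2 (cap 18, load 18): A, C, E — cost 9×4 + 3×7 + 6×6 = 93
  H3 (cap 20, load 14): B, D — cost 10×5 + 4×9 = 86
  Shipping 179, fixed 257 → total 436.
  Any other capacity-feasible assignment to {H2, H3} ships for at least 179.
Compare {H1, H2, H3}: its best feasible assignment gives total 582.
Every other set of open sites that can feasibly serve all demand totals ≥ 582 even under its best assignment. Minimum: 436.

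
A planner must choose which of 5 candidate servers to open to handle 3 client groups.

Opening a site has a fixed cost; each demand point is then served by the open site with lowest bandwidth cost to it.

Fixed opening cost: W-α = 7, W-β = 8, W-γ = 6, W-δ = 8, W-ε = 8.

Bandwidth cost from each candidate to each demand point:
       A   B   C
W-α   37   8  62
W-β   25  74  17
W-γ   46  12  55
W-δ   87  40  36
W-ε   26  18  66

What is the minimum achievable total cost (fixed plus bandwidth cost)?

65

Open {W-α, W-β}: assign each demand point to its cheapest open site.
  A→W-β 25, B→W-α 8, C→W-β 17
  bandwidth cost 50, fixed 15 → total 65.
Compare {W-β, W-γ}: bandwidth cost 54 + fixed 14 = 68.
Compare {W-α, W-β, W-γ}: bandwidth cost 50 + fixed 21 = 71.
Compare {W-α, W-β, W-δ}: bandwidth cost 50 + fixed 23 = 73.
All other subsets cost ≥ 68. Minimum total cost: 65.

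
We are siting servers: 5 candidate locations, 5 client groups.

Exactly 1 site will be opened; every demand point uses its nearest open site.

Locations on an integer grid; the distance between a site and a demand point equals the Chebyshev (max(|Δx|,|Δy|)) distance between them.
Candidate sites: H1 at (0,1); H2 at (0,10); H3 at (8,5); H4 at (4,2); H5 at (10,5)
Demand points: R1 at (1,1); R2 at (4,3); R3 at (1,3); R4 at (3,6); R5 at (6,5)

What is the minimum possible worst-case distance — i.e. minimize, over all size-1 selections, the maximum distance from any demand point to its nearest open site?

4

Open {H4}.
  Farthest demand point is R4 at distance 4 (to H4); all others are ≤ 4.
With {H1} the worst case is 6.
With {H3} the worst case is 7.
No size-1 selection achieves below 4.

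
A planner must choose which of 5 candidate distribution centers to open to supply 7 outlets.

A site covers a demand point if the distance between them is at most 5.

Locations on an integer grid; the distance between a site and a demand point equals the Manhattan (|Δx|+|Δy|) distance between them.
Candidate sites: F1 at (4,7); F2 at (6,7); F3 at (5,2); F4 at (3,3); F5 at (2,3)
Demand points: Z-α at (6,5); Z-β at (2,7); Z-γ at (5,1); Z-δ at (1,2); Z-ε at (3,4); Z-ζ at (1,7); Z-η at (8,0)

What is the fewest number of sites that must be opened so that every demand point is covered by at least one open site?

Coverage sets (demand points within 5 of each site):
  F1: {Z-α, Z-β, Z-ε, Z-ζ}
  F2: {Z-α, Z-β, Z-ζ}
  F3: {Z-α, Z-γ, Z-δ, Z-ε, Z-η}
  F4: {Z-α, Z-β, Z-γ, Z-δ, Z-ε}
  F5: {Z-β, Z-γ, Z-δ, Z-ε, Z-ζ}
No single site covers all 7 demand points.
But {F1, F3} covers everything, so the minimum is 2.

2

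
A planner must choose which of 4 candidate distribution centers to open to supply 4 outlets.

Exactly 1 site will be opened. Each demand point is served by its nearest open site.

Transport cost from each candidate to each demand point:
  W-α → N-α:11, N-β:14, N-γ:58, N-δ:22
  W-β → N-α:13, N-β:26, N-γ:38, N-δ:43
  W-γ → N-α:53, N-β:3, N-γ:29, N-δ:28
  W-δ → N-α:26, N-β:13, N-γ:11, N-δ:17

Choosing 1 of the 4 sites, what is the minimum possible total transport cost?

67

Open {W-δ}.
  N-α→W-δ 26, N-β→W-δ 13, N-γ→W-δ 11, N-δ→W-δ 17  ⇒ total 67.
Compare {W-α}: total 105.
Compare {W-γ}: total 113.
No size-1 selection does better; minimum is 67.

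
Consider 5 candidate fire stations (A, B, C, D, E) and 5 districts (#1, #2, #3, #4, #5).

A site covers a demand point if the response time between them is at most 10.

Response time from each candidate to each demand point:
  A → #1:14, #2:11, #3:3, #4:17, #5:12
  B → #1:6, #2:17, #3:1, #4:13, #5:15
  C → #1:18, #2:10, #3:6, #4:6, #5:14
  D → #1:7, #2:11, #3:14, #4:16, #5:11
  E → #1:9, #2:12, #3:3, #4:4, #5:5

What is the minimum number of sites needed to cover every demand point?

2

Coverage sets (demand points within 10 of each site):
  A: {#3}
  B: {#1, #3}
  C: {#2, #3, #4}
  D: {#1}
  E: {#1, #3, #4, #5}
No single site covers all 5 demand points.
But {C, E} covers everything, so the minimum is 2.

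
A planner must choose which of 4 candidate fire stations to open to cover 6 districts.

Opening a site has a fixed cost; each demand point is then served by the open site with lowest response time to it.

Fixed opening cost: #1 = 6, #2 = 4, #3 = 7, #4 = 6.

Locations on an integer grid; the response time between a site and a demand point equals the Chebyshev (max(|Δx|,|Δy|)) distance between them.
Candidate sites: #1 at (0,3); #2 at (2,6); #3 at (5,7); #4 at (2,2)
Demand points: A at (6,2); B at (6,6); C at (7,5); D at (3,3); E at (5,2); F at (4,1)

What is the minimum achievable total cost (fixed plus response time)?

Open {#4}: assign each demand point to its cheapest open site.
  A→#4 4, B→#4 4, C→#4 5, D→#4 1, E→#4 3, F→#4 2
  response time 19, fixed 6 → total 25.
Compare {#3, #4}: response time 13 + fixed 13 = 26.
Compare {#2}: response time 25 + fixed 4 = 29.
Compare {#2, #4}: response time 19 + fixed 10 = 29.
All other subsets cost ≥ 26. Minimum total cost: 25.

25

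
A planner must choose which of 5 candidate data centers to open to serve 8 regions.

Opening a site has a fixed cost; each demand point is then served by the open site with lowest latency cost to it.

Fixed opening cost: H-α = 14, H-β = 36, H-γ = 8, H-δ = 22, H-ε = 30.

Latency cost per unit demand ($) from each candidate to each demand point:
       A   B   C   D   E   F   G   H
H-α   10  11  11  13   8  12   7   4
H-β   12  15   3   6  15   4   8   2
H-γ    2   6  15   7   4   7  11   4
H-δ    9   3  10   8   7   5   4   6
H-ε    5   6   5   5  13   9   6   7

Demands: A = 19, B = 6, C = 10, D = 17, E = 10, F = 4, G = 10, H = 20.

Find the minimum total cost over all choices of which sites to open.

390

Open {H-β, H-γ, H-δ}: assign each demand point to its cheapest open site.
  A→H-γ 19×2=38, B→H-δ 6×3=18, C→H-β 10×3=30, D→H-β 17×6=102, E→H-γ 10×4=40, F→H-β 4×4=16, G→H-δ 10×4=40, H→H-β 20×2=40
  latency cost 324, fixed 66 → total 390.
Compare {H-β, H-γ, H-δ, H-ε}: latency cost 307 + fixed 96 = 403.
Compare {H-α, H-β, H-γ, H-δ}: latency cost 324 + fixed 80 = 404.
Compare {H-α, H-β, H-γ, H-δ, H-ε}: latency cost 307 + fixed 110 = 417.
All other subsets cost ≥ 403. Minimum total cost: 390.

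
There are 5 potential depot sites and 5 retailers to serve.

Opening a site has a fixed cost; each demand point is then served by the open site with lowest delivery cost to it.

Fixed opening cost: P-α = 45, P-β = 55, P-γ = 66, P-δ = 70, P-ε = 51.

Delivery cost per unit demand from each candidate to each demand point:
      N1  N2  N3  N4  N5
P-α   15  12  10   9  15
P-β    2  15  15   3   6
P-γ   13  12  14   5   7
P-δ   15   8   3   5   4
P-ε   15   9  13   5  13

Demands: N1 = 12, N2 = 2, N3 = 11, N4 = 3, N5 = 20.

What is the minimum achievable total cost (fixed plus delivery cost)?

Open {P-β, P-δ}: assign each demand point to its cheapest open site.
  N1→P-β 12×2=24, N2→P-δ 2×8=16, N3→P-δ 11×3=33, N4→P-β 3×3=9, N5→P-δ 20×4=80
  delivery cost 162, fixed 125 → total 287.
Compare {P-α, P-β, P-δ}: delivery cost 162 + fixed 170 = 332.
Compare {P-β, P-δ, P-ε}: delivery cost 162 + fixed 176 = 338.
Compare {P-β, P-γ, P-δ}: delivery cost 162 + fixed 191 = 353.
All other subsets cost ≥ 332. Minimum total cost: 287.

287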